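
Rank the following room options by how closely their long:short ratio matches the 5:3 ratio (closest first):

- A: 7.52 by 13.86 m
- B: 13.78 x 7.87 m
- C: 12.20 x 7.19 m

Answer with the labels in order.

C, B, A

Ratios: A = 13.86 / 7.52 ≈ 1.843; B = 13.78 / 7.87 ≈ 1.751; C = 12.20 / 7.19 ≈ 1.697.
|Δ from 1.667|: A 0.176; B 0.084; C 0.030.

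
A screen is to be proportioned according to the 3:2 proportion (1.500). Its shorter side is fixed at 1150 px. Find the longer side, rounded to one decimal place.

1725.0 px

3:2 = 1.50000.
Longer side = 1150 × 1.50000 ≈ 1725.000 → 1725.0 px.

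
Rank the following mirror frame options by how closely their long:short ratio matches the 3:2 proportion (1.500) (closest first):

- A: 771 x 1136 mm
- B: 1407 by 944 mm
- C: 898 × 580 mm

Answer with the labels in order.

B, A, C

Ratios: A = 1136 / 771 ≈ 1.473; B = 1407 / 944 ≈ 1.490; C = 898 / 580 ≈ 1.548.
|Δ from 1.500|: A 0.027; B 0.010; C 0.048.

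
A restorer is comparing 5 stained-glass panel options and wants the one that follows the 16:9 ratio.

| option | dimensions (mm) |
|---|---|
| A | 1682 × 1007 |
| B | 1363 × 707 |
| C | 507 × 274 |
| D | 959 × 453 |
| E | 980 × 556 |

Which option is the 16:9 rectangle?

E

Target 16:9 ≈ 1.778.
A: 1.670 (Δ0.108)  B: 1.928 (Δ0.150)  C: 1.850 (Δ0.072)  D: 2.117 (Δ0.339)  E: 1.763 (Δ0.015)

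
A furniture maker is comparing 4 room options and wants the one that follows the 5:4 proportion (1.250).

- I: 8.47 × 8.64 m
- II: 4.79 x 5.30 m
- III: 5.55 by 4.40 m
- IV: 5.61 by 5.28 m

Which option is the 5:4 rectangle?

Target 5:4 ≈ 1.250.
I: 1.020 (Δ0.230)  II: 1.106 (Δ0.144)  III: 1.261 (Δ0.011)  IV: 1.062 (Δ0.188)

III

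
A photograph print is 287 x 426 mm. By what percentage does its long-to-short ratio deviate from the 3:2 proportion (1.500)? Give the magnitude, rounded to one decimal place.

1.0%

Ratio = 426 / 287 ≈ 1.4843.
Ideal 3:2 = 1.5000. |1.4843 − 1.5000| / 1.5000 ≈ 1.05% → 1.0%.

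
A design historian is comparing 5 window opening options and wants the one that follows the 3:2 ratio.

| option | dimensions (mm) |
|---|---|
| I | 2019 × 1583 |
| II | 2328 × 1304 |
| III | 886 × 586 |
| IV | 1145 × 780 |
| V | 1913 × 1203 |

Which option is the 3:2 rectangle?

Target 3:2 ≈ 1.500.
I: 1.275 (Δ0.225)  II: 1.785 (Δ0.285)  III: 1.512 (Δ0.012)  IV: 1.468 (Δ0.032)  V: 1.590 (Δ0.090)

III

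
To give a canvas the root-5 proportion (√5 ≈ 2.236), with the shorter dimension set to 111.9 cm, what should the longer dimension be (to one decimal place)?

root-5 ≈ 2.23607.
Longer side = 111.9 × 2.23607 ≈ 250.216 → 250.2 cm.

250.2 cm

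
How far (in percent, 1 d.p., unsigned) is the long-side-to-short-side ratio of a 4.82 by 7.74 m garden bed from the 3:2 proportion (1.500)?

7.1%

Ratio = 7.74 / 4.82 ≈ 1.6058.
Ideal 3:2 = 1.5000. |1.6058 − 1.5000| / 1.5000 ≈ 7.05% → 7.1%.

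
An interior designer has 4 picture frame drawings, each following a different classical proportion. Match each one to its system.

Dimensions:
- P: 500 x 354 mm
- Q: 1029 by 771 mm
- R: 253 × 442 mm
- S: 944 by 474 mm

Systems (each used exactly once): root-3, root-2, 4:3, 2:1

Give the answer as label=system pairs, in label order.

P=root-2, Q=4:3, R=root-3, S=2:1

P = 500/354 ≈ 1.412 → root-2 (1.414)
Q = 1029/771 ≈ 1.335 → 4:3 (1.333)
R = 442/253 ≈ 1.747 → root-3 (1.732)
S = 944/474 ≈ 1.992 → 2:1 (2.000)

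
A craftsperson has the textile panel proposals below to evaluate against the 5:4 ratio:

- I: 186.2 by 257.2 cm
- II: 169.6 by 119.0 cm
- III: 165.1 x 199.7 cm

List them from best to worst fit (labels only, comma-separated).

Ratios: I = 257.2 / 186.2 ≈ 1.381; II = 169.6 / 119.0 ≈ 1.425; III = 199.7 / 165.1 ≈ 1.210.
|Δ from 1.250|: I 0.131; II 0.175; III 0.040.

III, I, II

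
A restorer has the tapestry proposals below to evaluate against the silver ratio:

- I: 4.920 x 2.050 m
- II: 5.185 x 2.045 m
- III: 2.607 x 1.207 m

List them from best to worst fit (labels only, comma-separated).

I, II, III

I: 4.920/2.050 ≈ 2.400 → |2.400 − 2.414| = 0.014
II: 5.185/2.045 ≈ 2.535 → |2.535 − 2.414| = 0.121
III: 2.607/1.207 ≈ 2.160 → |2.160 − 2.414| = 0.254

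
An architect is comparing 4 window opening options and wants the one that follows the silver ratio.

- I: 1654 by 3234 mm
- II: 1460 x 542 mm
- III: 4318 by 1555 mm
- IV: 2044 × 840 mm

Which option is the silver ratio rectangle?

IV

Ratios (long/short): I ≈ 1.955; II ≈ 2.694; III ≈ 2.777; IV ≈ 2.433.
silver ratio ≈ 2.414; option IV is nearest (Δ 0.019).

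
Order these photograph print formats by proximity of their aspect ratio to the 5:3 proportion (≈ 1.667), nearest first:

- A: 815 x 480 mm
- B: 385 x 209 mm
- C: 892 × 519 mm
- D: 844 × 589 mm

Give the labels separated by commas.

A, C, B, D

Ratios: A = 815 / 480 ≈ 1.698; B = 385 / 209 ≈ 1.842; C = 892 / 519 ≈ 1.719; D = 844 / 589 ≈ 1.433.
|Δ from 1.667|: A 0.031; B 0.175; C 0.052; D 0.234.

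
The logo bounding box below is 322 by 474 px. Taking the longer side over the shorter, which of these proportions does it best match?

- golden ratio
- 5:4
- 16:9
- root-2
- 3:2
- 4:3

474/322 ≈ 1.472. Nearest candidates are 3:2 (1.500, off by 0.028) and root-2 (1.414, off by 0.058).

3:2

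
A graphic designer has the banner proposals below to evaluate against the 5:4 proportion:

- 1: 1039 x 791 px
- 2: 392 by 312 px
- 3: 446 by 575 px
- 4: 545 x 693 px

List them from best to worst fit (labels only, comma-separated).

1: 1039/791 ≈ 1.314 → |1.314 − 1.250| = 0.064
2: 392/312 ≈ 1.256 → |1.256 − 1.250| = 0.006
3: 575/446 ≈ 1.289 → |1.289 − 1.250| = 0.039
4: 693/545 ≈ 1.272 → |1.272 − 1.250| = 0.022

2, 4, 3, 1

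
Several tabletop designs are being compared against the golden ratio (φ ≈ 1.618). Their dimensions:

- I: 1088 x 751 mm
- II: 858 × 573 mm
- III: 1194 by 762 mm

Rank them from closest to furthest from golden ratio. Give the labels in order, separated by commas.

III, II, I

Ratios: I = 1088 / 751 ≈ 1.449; II = 858 / 573 ≈ 1.497; III = 1194 / 762 ≈ 1.567.
|Δ from 1.618|: I 0.169; II 0.121; III 0.051.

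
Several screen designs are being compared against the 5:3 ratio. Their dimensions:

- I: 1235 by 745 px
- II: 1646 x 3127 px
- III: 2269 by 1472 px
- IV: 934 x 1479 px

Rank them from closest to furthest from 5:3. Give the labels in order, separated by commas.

I, IV, III, II

I: 1235/745 ≈ 1.658 → |1.658 − 1.667| = 0.009
II: 3127/1646 ≈ 1.900 → |1.900 − 1.667| = 0.233
III: 2269/1472 ≈ 1.541 → |1.541 − 1.667| = 0.126
IV: 1479/934 ≈ 1.584 → |1.584 − 1.667| = 0.083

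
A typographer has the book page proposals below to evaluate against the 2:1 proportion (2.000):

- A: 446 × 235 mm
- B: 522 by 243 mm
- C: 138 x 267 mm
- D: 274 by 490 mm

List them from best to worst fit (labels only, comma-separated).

A: 446/235 ≈ 1.898 → |1.898 − 2.000| = 0.102
B: 522/243 ≈ 2.148 → |2.148 − 2.000| = 0.148
C: 267/138 ≈ 1.935 → |1.935 − 2.000| = 0.065
D: 490/274 ≈ 1.788 → |1.788 − 2.000| = 0.212

C, A, B, D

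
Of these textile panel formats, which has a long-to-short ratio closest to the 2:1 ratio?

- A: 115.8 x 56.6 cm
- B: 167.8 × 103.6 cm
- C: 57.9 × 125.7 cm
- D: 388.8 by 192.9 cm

Ratios (long/short): A ≈ 2.046; B ≈ 1.620; C ≈ 2.171; D ≈ 2.016.
2:1 ≈ 2.000; option D is nearest (Δ 0.016).

D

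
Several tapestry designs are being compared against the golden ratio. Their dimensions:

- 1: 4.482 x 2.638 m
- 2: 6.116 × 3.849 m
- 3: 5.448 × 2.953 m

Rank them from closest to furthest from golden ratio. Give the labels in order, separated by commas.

2, 1, 3

1: 4.482/2.638 ≈ 1.699 → |1.699 − 1.618| = 0.081
2: 6.116/3.849 ≈ 1.589 → |1.589 − 1.618| = 0.029
3: 5.448/2.953 ≈ 1.845 → |1.845 − 1.618| = 0.227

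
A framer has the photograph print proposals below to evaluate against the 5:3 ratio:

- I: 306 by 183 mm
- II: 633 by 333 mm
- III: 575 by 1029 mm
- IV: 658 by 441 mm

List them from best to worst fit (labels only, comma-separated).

I, III, IV, II

I: 306/183 ≈ 1.672 → |1.672 − 1.667| = 0.005
II: 633/333 ≈ 1.901 → |1.901 − 1.667| = 0.234
III: 1029/575 ≈ 1.790 → |1.790 − 1.667| = 0.123
IV: 658/441 ≈ 1.492 → |1.492 − 1.667| = 0.175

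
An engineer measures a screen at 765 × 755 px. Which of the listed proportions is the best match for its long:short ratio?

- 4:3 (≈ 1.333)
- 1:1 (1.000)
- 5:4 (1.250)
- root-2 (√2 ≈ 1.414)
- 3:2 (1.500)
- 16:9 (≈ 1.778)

765/755 ≈ 1.013. Nearest candidates are 1:1 (1.000, off by 0.013) and 5:4 (1.250, off by 0.237).

1:1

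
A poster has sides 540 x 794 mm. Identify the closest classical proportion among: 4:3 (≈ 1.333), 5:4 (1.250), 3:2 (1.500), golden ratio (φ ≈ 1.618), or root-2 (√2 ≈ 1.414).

794/540 ≈ 1.470. Nearest candidates are 3:2 (1.500, off by 0.030) and root-2 (1.414, off by 0.056).

3:2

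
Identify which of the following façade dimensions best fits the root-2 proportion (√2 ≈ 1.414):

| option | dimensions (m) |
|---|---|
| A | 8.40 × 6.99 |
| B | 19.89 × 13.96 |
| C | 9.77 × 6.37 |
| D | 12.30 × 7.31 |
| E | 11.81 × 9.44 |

B

Target root-2 ≈ 1.414.
A: 1.202 (Δ0.212)  B: 1.425 (Δ0.011)  C: 1.534 (Δ0.120)  D: 1.683 (Δ0.269)  E: 1.251 (Δ0.163)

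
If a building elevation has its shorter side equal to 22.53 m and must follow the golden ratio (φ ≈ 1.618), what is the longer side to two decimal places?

36.45 m

golden ratio ≈ 1.61803.
Longer side = 22.53 × 1.61803 ≈ 36.4542 → 36.45 m.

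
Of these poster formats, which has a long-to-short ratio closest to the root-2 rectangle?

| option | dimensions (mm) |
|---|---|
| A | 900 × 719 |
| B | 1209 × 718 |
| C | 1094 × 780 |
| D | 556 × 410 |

C

Target root-2 ≈ 1.414.
A: 1.252 (Δ0.162)  B: 1.684 (Δ0.270)  C: 1.403 (Δ0.011)  D: 1.356 (Δ0.058)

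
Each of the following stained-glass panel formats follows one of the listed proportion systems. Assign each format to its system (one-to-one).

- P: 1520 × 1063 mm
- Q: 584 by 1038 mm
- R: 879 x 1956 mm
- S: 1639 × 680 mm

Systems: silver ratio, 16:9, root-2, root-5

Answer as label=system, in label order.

P=root-2, Q=16:9, R=root-5, S=silver ratio

Ratios: P ≈ 1.430; Q ≈ 1.777; R ≈ 2.225; S ≈ 2.410.
Targets: silver ratio ≈ 2.414; 16:9 ≈ 1.778; root-2 ≈ 1.414; root-5 ≈ 2.236.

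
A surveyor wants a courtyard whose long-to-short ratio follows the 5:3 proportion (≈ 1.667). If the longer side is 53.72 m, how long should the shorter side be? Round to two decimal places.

32.23 m

5:3 ≈ 1.66667.
Shorter side = 53.72 ÷ 1.66667 ≈ 32.2319 → 32.23 m.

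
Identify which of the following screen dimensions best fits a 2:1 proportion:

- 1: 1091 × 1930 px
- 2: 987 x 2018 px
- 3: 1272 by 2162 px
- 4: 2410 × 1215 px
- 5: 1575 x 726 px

Ratios (long/short): 1 ≈ 1.769; 2 ≈ 2.045; 3 ≈ 1.700; 4 ≈ 1.984; 5 ≈ 2.169.
2:1 ≈ 2.000; option 4 is nearest (Δ 0.016).

4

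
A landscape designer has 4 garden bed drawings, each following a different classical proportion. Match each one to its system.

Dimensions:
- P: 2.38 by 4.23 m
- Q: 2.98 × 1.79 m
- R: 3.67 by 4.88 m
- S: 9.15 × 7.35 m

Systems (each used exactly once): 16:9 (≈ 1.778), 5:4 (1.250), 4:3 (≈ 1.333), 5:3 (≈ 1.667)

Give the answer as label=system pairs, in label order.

P = 4.23/2.38 ≈ 1.777 → 16:9 (1.778)
Q = 2.98/1.79 ≈ 1.665 → 5:3 (1.667)
R = 4.88/3.67 ≈ 1.330 → 4:3 (1.333)
S = 9.15/7.35 ≈ 1.245 → 5:4 (1.250)

P=16:9, Q=5:3, R=4:3, S=5:4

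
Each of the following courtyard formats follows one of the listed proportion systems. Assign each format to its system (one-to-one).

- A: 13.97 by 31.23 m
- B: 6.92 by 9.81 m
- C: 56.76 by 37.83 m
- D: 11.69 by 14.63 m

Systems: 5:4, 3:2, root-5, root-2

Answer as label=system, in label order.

A=root-5, B=root-2, C=3:2, D=5:4

A = 31.23/13.97 ≈ 2.236 → root-5 (2.236)
B = 9.81/6.92 ≈ 1.418 → root-2 (1.414)
C = 56.76/37.83 ≈ 1.500 → 3:2 (1.500)
D = 14.63/11.69 ≈ 1.251 → 5:4 (1.250)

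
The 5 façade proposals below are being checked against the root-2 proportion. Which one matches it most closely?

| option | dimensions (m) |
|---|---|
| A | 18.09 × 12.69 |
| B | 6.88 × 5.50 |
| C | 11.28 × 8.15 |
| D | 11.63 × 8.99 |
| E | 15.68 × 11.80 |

Target root-2 ≈ 1.414.
A: 1.426 (Δ0.012)  B: 1.251 (Δ0.163)  C: 1.384 (Δ0.030)  D: 1.294 (Δ0.120)  E: 1.329 (Δ0.085)

A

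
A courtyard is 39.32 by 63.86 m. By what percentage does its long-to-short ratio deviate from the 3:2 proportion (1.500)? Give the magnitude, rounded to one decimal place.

8.3%

Ratio = 63.86 / 39.32 ≈ 1.6241.
Ideal 3:2 = 1.5000. |1.6241 − 1.5000| / 1.5000 ≈ 8.27% → 8.3%.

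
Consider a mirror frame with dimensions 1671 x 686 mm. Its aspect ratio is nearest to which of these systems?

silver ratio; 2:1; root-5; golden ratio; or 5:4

Ratio = 1671 / 686 ≈ 2.436.
Distances: silver ratio 2.414 (Δ 0.022); 2:1 2.000 (Δ 0.436); root-5 2.236 (Δ 0.200); golden ratio 1.618 (Δ 0.818); 5:4 1.250 (Δ 1.186).

silver ratio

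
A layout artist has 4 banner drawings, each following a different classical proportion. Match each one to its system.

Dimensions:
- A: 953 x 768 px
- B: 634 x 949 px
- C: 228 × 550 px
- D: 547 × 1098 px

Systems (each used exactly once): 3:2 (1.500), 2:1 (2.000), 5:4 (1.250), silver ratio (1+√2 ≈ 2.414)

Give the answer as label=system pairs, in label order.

A=5:4, B=3:2, C=silver ratio, D=2:1

Ratios: A ≈ 1.241; B ≈ 1.497; C ≈ 2.412; D ≈ 2.007.
Targets: 3:2 ≈ 1.500; 2:1 ≈ 2.000; 5:4 ≈ 1.250; silver ratio ≈ 2.414.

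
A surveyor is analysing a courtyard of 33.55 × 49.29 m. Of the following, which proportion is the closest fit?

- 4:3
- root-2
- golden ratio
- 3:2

3:2

49.29/33.55 ≈ 1.469. Nearest candidates are 3:2 (1.500, off by 0.031) and root-2 (1.414, off by 0.055).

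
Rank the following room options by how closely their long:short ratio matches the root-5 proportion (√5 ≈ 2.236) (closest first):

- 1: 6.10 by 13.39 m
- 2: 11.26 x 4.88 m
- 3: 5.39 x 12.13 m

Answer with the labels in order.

3, 1, 2

1: 13.39/6.10 ≈ 2.195 → |2.195 − 2.236| = 0.041
2: 11.26/4.88 ≈ 2.307 → |2.307 − 2.236| = 0.071
3: 12.13/5.39 ≈ 2.250 → |2.250 − 2.236| = 0.014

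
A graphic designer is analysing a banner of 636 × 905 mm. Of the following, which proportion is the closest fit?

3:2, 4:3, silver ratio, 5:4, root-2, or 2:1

root-2

905/636 ≈ 1.423. Nearest candidates are root-2 (1.414, off by 0.009) and 3:2 (1.500, off by 0.077).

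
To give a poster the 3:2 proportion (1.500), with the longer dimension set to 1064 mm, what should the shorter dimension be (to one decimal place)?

709.3 mm

3:2 = 1.50000.
Shorter side = 1064 ÷ 1.50000 ≈ 709.333 → 709.3 mm.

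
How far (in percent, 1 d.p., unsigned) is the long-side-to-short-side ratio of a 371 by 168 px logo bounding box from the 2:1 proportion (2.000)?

10.4%

Ratio = 371 / 168 ≈ 2.2083.
Ideal 2:1 = 2.0000. |2.2083 − 2.0000| / 2.0000 ≈ 10.41% → 10.4%.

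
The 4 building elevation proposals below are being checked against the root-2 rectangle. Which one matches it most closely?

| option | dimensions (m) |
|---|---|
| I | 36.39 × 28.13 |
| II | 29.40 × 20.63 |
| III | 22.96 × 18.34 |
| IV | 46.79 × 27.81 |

Target root-2 ≈ 1.414.
I: 1.294 (Δ0.120)  II: 1.425 (Δ0.011)  III: 1.252 (Δ0.162)  IV: 1.682 (Δ0.268)

II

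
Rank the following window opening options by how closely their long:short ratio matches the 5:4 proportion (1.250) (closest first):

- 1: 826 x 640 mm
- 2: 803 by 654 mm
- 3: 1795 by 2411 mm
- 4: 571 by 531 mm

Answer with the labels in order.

2, 1, 3, 4

1: 826/640 ≈ 1.291 → |1.291 − 1.250| = 0.041
2: 803/654 ≈ 1.228 → |1.228 − 1.250| = 0.022
3: 2411/1795 ≈ 1.343 → |1.343 − 1.250| = 0.093
4: 571/531 ≈ 1.075 → |1.075 − 1.250| = 0.175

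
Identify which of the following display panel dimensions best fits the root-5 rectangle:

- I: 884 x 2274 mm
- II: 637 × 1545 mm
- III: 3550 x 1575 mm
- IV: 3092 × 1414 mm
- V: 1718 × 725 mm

III

Target root-5 ≈ 2.236.
I: 2.572 (Δ0.336)  II: 2.425 (Δ0.189)  III: 2.254 (Δ0.018)  IV: 2.187 (Δ0.049)  V: 2.370 (Δ0.134)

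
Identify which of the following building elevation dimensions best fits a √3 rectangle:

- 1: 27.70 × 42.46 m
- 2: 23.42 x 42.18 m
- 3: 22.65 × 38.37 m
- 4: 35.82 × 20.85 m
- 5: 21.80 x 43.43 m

Target root-3 ≈ 1.732.
1: 1.533 (Δ0.199)  2: 1.801 (Δ0.069)  3: 1.694 (Δ0.038)  4: 1.718 (Δ0.014)  5: 1.992 (Δ0.260)

4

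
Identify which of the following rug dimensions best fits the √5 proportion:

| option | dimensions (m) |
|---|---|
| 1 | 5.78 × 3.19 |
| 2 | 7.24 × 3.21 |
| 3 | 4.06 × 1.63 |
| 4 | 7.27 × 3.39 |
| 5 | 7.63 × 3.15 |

2

Target root-5 ≈ 2.236.
1: 1.812 (Δ0.424)  2: 2.255 (Δ0.019)  3: 2.491 (Δ0.255)  4: 2.145 (Δ0.091)  5: 2.422 (Δ0.186)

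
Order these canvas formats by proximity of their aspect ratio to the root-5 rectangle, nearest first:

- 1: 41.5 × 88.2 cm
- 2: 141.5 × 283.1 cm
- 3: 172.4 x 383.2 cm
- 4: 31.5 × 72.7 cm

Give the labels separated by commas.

1: 88.2/41.5 ≈ 2.125 → |2.125 − 2.236| = 0.111
2: 283.1/141.5 ≈ 2.001 → |2.001 − 2.236| = 0.235
3: 383.2/172.4 ≈ 2.223 → |2.223 − 2.236| = 0.013
4: 72.7/31.5 ≈ 2.308 → |2.308 − 2.236| = 0.072

3, 4, 1, 2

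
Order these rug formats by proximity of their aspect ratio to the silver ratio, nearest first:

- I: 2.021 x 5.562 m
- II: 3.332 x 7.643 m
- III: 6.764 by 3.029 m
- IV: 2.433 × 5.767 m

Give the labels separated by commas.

IV, II, III, I

I: 5.562/2.021 ≈ 2.752 → |2.752 − 2.414| = 0.338
II: 7.643/3.332 ≈ 2.294 → |2.294 − 2.414| = 0.120
III: 6.764/3.029 ≈ 2.233 → |2.233 − 2.414| = 0.181
IV: 5.767/2.433 ≈ 2.370 → |2.370 − 2.414| = 0.044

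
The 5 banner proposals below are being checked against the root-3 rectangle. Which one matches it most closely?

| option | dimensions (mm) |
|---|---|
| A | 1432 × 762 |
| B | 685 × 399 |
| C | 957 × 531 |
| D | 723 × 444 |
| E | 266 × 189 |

Ratios (long/short): A ≈ 1.879; B ≈ 1.717; C ≈ 1.802; D ≈ 1.628; E ≈ 1.407.
root-3 ≈ 1.732; option B is nearest (Δ 0.015).

B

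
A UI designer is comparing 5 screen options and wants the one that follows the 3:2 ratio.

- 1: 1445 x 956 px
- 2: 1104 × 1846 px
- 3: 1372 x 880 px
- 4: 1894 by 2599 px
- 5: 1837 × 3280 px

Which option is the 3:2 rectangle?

1

Target 3:2 ≈ 1.500.
1: 1.512 (Δ0.012)  2: 1.672 (Δ0.172)  3: 1.559 (Δ0.059)  4: 1.372 (Δ0.128)  5: 1.786 (Δ0.286)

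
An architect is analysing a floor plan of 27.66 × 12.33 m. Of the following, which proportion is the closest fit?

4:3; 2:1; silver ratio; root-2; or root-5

27.66/12.33 ≈ 2.243. Nearest candidates are root-5 (2.236, off by 0.007) and silver ratio (2.414, off by 0.171).

root-5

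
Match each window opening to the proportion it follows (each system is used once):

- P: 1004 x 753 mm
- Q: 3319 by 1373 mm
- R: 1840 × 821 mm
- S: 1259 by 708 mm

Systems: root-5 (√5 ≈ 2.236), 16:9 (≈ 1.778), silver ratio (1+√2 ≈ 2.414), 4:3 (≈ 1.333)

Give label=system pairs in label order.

P=4:3, Q=silver ratio, R=root-5, S=16:9

Ratios: P ≈ 1.333; Q ≈ 2.417; R ≈ 2.241; S ≈ 1.778.
Targets: root-5 ≈ 2.236; 16:9 ≈ 1.778; silver ratio ≈ 2.414; 4:3 ≈ 1.333.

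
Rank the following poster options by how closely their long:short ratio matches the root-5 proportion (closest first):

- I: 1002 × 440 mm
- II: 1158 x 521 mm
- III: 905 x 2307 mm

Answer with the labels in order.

II, I, III

I: 1002/440 ≈ 2.277 → |2.277 − 2.236| = 0.041
II: 1158/521 ≈ 2.223 → |2.223 − 2.236| = 0.013
III: 2307/905 ≈ 2.549 → |2.549 − 2.236| = 0.313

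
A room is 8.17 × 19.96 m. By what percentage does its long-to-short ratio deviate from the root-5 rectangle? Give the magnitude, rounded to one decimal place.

9.3%

Ratio = 19.96 / 8.17 ≈ 2.4431.
Ideal root-5 ≈ 2.2361. |2.4431 − 2.2361| / 2.2361 ≈ 9.26% → 9.3%.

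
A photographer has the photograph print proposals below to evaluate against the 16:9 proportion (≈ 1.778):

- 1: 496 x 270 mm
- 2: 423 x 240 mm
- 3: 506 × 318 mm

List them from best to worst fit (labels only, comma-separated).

1: 496/270 ≈ 1.837 → |1.837 − 1.778| = 0.059
2: 423/240 ≈ 1.762 → |1.762 − 1.778| = 0.016
3: 506/318 ≈ 1.591 → |1.591 − 1.778| = 0.187

2, 1, 3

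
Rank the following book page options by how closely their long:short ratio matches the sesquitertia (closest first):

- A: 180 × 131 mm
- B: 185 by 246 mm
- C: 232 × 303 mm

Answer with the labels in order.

A: 180/131 ≈ 1.374 → |1.374 − 1.333| = 0.041
B: 246/185 ≈ 1.330 → |1.330 − 1.333| = 0.003
C: 303/232 ≈ 1.306 → |1.306 − 1.333| = 0.027

B, C, A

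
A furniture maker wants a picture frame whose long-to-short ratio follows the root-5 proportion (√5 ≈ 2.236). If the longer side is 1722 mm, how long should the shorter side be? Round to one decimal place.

770.1 mm

root-5 ≈ 2.23607.
Shorter side = 1722 ÷ 2.23607 ≈ 770.101 → 770.1 mm.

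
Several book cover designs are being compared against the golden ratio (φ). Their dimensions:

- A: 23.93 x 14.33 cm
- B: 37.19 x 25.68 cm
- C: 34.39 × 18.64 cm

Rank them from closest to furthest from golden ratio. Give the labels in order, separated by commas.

A, B, C

A: 23.93/14.33 ≈ 1.670 → |1.670 − 1.618| = 0.052
B: 37.19/25.68 ≈ 1.448 → |1.448 − 1.618| = 0.170
C: 34.39/18.64 ≈ 1.845 → |1.845 − 1.618| = 0.227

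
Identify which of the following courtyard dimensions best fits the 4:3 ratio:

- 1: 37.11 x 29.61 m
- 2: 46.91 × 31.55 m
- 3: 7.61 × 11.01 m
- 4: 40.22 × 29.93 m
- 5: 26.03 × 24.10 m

4

Ratios (long/short): 1 ≈ 1.253; 2 ≈ 1.487; 3 ≈ 1.447; 4 ≈ 1.344; 5 ≈ 1.080.
4:3 ≈ 1.333; option 4 is nearest (Δ 0.011).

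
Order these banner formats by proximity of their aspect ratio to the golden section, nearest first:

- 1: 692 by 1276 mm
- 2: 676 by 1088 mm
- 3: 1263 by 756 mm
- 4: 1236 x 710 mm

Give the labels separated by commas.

2, 3, 4, 1

Ratios: 1 = 1276 / 692 ≈ 1.844; 2 = 1088 / 676 ≈ 1.609; 3 = 1263 / 756 ≈ 1.671; 4 = 1236 / 710 ≈ 1.741.
|Δ from 1.618|: 1 0.226; 2 0.009; 3 0.053; 4 0.123.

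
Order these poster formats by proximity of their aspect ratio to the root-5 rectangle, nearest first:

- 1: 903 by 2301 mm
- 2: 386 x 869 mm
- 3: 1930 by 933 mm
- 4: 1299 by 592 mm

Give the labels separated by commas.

2, 4, 3, 1

1: 2301/903 ≈ 2.548 → |2.548 − 2.236| = 0.312
2: 869/386 ≈ 2.251 → |2.251 − 2.236| = 0.015
3: 1930/933 ≈ 2.069 → |2.069 − 2.236| = 0.167
4: 1299/592 ≈ 2.194 → |2.194 − 2.236| = 0.042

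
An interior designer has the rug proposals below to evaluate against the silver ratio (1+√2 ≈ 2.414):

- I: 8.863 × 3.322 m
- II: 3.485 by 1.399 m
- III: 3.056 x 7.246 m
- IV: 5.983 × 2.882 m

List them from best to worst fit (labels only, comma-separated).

Ratios: I = 8.863 / 3.322 ≈ 2.668; II = 3.485 / 1.399 ≈ 2.491; III = 7.246 / 3.056 ≈ 2.371; IV = 5.983 / 2.882 ≈ 2.076.
|Δ from 2.414|: I 0.254; II 0.077; III 0.043; IV 0.338.

III, II, I, IV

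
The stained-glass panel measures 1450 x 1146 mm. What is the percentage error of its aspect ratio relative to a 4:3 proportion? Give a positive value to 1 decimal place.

Ratio = 1450 / 1146 ≈ 1.2653.
Ideal 4:3 ≈ 1.3333. |1.2653 − 1.3333| / 1.3333 ≈ 5.10% → 5.1%.

5.1%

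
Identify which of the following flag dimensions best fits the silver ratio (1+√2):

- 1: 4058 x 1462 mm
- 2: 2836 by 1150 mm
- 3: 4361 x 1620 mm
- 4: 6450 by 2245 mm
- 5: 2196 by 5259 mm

5

Ratios (long/short): 1 ≈ 2.776; 2 ≈ 2.466; 3 ≈ 2.692; 4 ≈ 2.873; 5 ≈ 2.395.
silver ratio ≈ 2.414; option 5 is nearest (Δ 0.019).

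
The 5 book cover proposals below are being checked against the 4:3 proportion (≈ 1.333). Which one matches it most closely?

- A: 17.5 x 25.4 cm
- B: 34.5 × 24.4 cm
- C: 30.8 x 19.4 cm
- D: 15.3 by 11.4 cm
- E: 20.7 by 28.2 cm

D

Ratios (long/short): A ≈ 1.451; B ≈ 1.414; C ≈ 1.588; D ≈ 1.342; E ≈ 1.362.
4:3 ≈ 1.333; option D is nearest (Δ 0.009).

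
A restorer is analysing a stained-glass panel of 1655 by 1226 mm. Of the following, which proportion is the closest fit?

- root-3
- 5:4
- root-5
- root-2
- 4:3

1655/1226 ≈ 1.350. Nearest candidates are 4:3 (1.333, off by 0.017) and root-2 (1.414, off by 0.064).

4:3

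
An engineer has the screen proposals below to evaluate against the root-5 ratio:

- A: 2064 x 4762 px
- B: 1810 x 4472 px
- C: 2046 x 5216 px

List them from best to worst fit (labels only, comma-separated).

A: 4762/2064 ≈ 2.307 → |2.307 − 2.236| = 0.071
B: 4472/1810 ≈ 2.471 → |2.471 − 2.236| = 0.235
C: 5216/2046 ≈ 2.549 → |2.549 − 2.236| = 0.313

A, B, C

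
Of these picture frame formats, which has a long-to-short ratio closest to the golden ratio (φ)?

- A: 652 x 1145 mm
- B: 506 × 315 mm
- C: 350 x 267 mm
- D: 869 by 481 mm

Ratios (long/short): A ≈ 1.756; B ≈ 1.606; C ≈ 1.311; D ≈ 1.807.
golden ratio ≈ 1.618; option B is nearest (Δ 0.012).

B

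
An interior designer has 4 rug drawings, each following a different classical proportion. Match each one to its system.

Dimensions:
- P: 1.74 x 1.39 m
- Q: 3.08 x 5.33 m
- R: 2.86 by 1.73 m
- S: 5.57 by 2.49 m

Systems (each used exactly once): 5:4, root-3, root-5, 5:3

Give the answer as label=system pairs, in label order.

P=5:4, Q=root-3, R=5:3, S=root-5

P = 1.74/1.39 ≈ 1.252 → 5:4 (1.250)
Q = 5.33/3.08 ≈ 1.731 → root-3 (1.732)
R = 2.86/1.73 ≈ 1.653 → 5:3 (1.667)
S = 5.57/2.49 ≈ 2.237 → root-5 (2.236)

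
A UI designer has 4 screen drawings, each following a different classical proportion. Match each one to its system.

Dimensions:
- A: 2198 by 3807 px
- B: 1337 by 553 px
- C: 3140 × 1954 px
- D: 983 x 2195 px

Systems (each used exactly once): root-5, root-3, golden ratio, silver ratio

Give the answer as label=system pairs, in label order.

A=root-3, B=silver ratio, C=golden ratio, D=root-5

Ratios: A ≈ 1.732; B ≈ 2.418; C ≈ 1.607; D ≈ 2.233.
Targets: root-5 ≈ 2.236; root-3 ≈ 1.732; golden ratio ≈ 1.618; silver ratio ≈ 2.414.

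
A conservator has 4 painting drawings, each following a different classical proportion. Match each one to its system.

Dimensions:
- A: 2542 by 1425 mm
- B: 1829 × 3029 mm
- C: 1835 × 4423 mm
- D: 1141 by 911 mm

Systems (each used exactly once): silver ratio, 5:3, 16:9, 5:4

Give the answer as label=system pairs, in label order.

Ratios: A ≈ 1.784; B ≈ 1.656; C ≈ 2.410; D ≈ 1.252.
Targets: silver ratio ≈ 2.414; 5:3 ≈ 1.667; 16:9 ≈ 1.778; 5:4 ≈ 1.250.

A=16:9, B=5:3, C=silver ratio, D=5:4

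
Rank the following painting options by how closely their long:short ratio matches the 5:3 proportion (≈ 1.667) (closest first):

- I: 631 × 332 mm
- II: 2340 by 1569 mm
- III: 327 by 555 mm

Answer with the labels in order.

III, II, I

Ratios: I = 631 / 332 ≈ 1.901; II = 2340 / 1569 ≈ 1.491; III = 555 / 327 ≈ 1.697.
|Δ from 1.667|: I 0.234; II 0.176; III 0.030.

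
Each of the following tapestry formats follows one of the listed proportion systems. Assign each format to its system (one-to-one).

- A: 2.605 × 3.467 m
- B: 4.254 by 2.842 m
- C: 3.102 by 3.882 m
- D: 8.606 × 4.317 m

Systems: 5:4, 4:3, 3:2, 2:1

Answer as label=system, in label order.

A=4:3, B=3:2, C=5:4, D=2:1

Ratios: A ≈ 1.331; B ≈ 1.497; C ≈ 1.251; D ≈ 1.994.
Targets: 5:4 ≈ 1.250; 4:3 ≈ 1.333; 3:2 ≈ 1.500; 2:1 ≈ 2.000.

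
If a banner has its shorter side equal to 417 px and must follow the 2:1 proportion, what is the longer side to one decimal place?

2:1 = 2.00000.
Longer side = 417 × 2.00000 ≈ 834.000 → 834.0 px.

834.0 px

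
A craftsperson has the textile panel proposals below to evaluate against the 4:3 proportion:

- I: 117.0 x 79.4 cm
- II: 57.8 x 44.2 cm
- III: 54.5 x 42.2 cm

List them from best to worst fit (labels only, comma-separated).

Ratios: I = 117.0 / 79.4 ≈ 1.474; II = 57.8 / 44.2 ≈ 1.308; III = 54.5 / 42.2 ≈ 1.291.
|Δ from 1.333|: I 0.141; II 0.025; III 0.042.

II, III, I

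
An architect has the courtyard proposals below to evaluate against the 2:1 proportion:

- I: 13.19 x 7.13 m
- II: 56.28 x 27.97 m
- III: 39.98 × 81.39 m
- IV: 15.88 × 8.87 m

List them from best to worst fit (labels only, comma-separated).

II, III, I, IV

I: 13.19/7.13 ≈ 1.850 → |1.850 − 2.000| = 0.150
II: 56.28/27.97 ≈ 2.012 → |2.012 − 2.000| = 0.012
III: 81.39/39.98 ≈ 2.036 → |2.036 − 2.000| = 0.036
IV: 15.88/8.87 ≈ 1.790 → |1.790 − 2.000| = 0.210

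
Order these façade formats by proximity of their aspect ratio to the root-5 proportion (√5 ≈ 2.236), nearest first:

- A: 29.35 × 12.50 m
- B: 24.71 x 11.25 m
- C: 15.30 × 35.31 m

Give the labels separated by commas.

Ratios: A = 29.35 / 12.50 ≈ 2.348; B = 24.71 / 11.25 ≈ 2.196; C = 35.31 / 15.30 ≈ 2.308.
|Δ from 2.236|: A 0.112; B 0.040; C 0.072.

B, C, A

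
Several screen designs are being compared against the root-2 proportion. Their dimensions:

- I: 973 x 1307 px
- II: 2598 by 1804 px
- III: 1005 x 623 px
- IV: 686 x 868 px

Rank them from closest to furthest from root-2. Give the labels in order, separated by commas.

II, I, IV, III

I: 1307/973 ≈ 1.343 → |1.343 − 1.414| = 0.071
II: 2598/1804 ≈ 1.440 → |1.440 − 1.414| = 0.026
III: 1005/623 ≈ 1.613 → |1.613 − 1.414| = 0.199
IV: 868/686 ≈ 1.265 → |1.265 − 1.414| = 0.149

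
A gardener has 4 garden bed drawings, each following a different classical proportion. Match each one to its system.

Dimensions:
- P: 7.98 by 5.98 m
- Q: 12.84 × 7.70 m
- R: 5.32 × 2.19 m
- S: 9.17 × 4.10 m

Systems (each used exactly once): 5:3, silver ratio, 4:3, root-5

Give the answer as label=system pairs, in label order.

Ratios: P ≈ 1.334; Q ≈ 1.668; R ≈ 2.429; S ≈ 2.237.
Targets: 5:3 ≈ 1.667; silver ratio ≈ 2.414; 4:3 ≈ 1.333; root-5 ≈ 2.236.

P=4:3, Q=5:3, R=silver ratio, S=root-5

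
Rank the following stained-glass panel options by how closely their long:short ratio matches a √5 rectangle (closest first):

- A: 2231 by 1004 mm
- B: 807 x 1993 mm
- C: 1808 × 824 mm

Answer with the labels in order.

Ratios: A = 2231 / 1004 ≈ 2.222; B = 1993 / 807 ≈ 2.470; C = 1808 / 824 ≈ 2.194.
|Δ from 2.236|: A 0.014; B 0.234; C 0.042.

A, C, B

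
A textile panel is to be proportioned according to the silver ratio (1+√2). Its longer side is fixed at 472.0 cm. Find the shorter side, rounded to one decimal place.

silver ratio ≈ 2.41421.
Shorter side = 472.0 ÷ 2.41421 ≈ 195.509 → 195.5 cm.

195.5 cm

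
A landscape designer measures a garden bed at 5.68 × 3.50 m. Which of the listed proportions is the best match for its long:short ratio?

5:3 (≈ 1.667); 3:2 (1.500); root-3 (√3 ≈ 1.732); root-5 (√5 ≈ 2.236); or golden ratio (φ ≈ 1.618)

Ratio = 5.68 / 3.50 ≈ 1.623.
Distances: 5:3 1.667 (Δ 0.044); 3:2 1.500 (Δ 0.123); root-3 1.732 (Δ 0.109); root-5 2.236 (Δ 0.613); golden ratio 1.618 (Δ 0.005).

golden ratio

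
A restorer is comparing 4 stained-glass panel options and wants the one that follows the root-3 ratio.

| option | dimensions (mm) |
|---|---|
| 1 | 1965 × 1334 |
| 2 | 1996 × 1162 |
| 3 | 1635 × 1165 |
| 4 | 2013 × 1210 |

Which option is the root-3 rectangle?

Ratios (long/short): 1 ≈ 1.473; 2 ≈ 1.718; 3 ≈ 1.403; 4 ≈ 1.664.
root-3 ≈ 1.732; option 2 is nearest (Δ 0.014).

2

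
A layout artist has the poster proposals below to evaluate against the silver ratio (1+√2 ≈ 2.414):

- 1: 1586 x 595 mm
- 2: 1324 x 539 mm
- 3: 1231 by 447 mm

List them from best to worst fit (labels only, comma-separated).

Ratios: 1 = 1586 / 595 ≈ 2.666; 2 = 1324 / 539 ≈ 2.456; 3 = 1231 / 447 ≈ 2.754.
|Δ from 2.414|: 1 0.252; 2 0.042; 3 0.340.

2, 1, 3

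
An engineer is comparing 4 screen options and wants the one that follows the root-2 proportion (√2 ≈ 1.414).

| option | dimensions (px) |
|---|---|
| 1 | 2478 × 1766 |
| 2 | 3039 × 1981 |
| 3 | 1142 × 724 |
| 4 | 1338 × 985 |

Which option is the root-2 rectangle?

1

Ratios (long/short): 1 ≈ 1.403; 2 ≈ 1.534; 3 ≈ 1.577; 4 ≈ 1.358.
root-2 ≈ 1.414; option 1 is nearest (Δ 0.011).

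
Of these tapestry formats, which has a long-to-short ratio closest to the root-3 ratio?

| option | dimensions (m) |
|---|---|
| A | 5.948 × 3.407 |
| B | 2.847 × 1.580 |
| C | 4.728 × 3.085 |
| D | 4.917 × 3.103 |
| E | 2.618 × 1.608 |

Target root-3 ≈ 1.732.
A: 1.746 (Δ0.014)  B: 1.802 (Δ0.070)  C: 1.533 (Δ0.199)  D: 1.585 (Δ0.147)  E: 1.628 (Δ0.104)

A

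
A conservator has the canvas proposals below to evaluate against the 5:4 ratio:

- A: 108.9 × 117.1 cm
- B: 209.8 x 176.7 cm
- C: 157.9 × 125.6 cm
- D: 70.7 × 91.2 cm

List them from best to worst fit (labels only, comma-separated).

Ratios: A = 117.1 / 108.9 ≈ 1.075; B = 209.8 / 176.7 ≈ 1.187; C = 157.9 / 125.6 ≈ 1.257; D = 91.2 / 70.7 ≈ 1.290.
|Δ from 1.250|: A 0.175; B 0.063; C 0.007; D 0.040.

C, D, B, A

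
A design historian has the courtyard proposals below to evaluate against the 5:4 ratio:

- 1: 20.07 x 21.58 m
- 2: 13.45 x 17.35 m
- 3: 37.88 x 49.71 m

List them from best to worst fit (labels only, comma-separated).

1: 21.58/20.07 ≈ 1.075 → |1.075 − 1.250| = 0.175
2: 17.35/13.45 ≈ 1.290 → |1.290 − 1.250| = 0.040
3: 49.71/37.88 ≈ 1.312 → |1.312 − 1.250| = 0.062

2, 3, 1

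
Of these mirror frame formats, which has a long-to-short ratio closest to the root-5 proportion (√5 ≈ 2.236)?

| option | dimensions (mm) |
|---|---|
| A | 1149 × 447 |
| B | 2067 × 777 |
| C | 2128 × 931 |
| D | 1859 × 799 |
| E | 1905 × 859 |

E

Target root-5 ≈ 2.236.
A: 2.570 (Δ0.334)  B: 2.660 (Δ0.424)  C: 2.286 (Δ0.050)  D: 2.327 (Δ0.091)  E: 2.218 (Δ0.018)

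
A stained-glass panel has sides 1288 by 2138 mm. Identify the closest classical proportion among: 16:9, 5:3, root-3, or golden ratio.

Ratio = 2138 / 1288 ≈ 1.660.
Distances: 16:9 1.778 (Δ 0.118); 5:3 1.667 (Δ 0.007); root-3 1.732 (Δ 0.072); golden ratio 1.618 (Δ 0.042).

5:3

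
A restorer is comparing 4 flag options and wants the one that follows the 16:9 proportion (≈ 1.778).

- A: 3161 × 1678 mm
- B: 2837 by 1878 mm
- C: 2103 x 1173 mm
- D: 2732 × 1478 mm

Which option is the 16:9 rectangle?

C

Ratios (long/short): A ≈ 1.884; B ≈ 1.511; C ≈ 1.793; D ≈ 1.848.
16:9 ≈ 1.778; option C is nearest (Δ 0.015).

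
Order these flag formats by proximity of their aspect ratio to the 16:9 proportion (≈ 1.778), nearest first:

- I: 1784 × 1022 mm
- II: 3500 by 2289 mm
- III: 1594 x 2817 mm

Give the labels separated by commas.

Ratios: I = 1784 / 1022 ≈ 1.746; II = 3500 / 2289 ≈ 1.529; III = 2817 / 1594 ≈ 1.767.
|Δ from 1.778|: I 0.032; II 0.249; III 0.011.

III, I, II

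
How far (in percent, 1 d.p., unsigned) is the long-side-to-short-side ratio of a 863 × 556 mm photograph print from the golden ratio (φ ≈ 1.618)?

4.1%

Ratio = 863 / 556 ≈ 1.5522.
Ideal golden ratio ≈ 1.6180. |1.5522 − 1.6180| / 1.6180 ≈ 4.07% → 4.1%.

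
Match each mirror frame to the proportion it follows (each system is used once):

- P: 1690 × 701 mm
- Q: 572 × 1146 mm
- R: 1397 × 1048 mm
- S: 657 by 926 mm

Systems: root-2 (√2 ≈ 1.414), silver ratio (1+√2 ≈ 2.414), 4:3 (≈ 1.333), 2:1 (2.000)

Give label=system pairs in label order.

P=silver ratio, Q=2:1, R=4:3, S=root-2

Ratios: P ≈ 2.411; Q ≈ 2.003; R ≈ 1.333; S ≈ 1.409.
Targets: root-2 ≈ 1.414; silver ratio ≈ 2.414; 4:3 ≈ 1.333; 2:1 ≈ 2.000.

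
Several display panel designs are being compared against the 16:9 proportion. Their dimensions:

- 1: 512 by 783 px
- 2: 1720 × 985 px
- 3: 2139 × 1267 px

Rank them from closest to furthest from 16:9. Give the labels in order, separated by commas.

2, 3, 1

1: 783/512 ≈ 1.529 → |1.529 − 1.778| = 0.249
2: 1720/985 ≈ 1.746 → |1.746 − 1.778| = 0.032
3: 2139/1267 ≈ 1.688 → |1.688 − 1.778| = 0.090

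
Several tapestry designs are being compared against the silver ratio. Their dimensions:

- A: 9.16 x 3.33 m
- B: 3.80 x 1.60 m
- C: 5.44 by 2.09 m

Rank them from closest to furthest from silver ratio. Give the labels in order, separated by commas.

A: 9.16/3.33 ≈ 2.751 → |2.751 − 2.414| = 0.337
B: 3.80/1.60 ≈ 2.375 → |2.375 − 2.414| = 0.039
C: 5.44/2.09 ≈ 2.603 → |2.603 − 2.414| = 0.189

B, C, A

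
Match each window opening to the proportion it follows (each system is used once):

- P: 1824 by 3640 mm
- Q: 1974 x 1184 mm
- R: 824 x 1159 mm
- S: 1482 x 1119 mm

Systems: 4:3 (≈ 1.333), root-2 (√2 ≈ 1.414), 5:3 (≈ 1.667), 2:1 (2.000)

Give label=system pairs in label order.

P=2:1, Q=5:3, R=root-2, S=4:3

P = 3640/1824 ≈ 1.996 → 2:1 (2.000)
Q = 1974/1184 ≈ 1.667 → 5:3 (1.667)
R = 1159/824 ≈ 1.407 → root-2 (1.414)
S = 1482/1119 ≈ 1.324 → 4:3 (1.333)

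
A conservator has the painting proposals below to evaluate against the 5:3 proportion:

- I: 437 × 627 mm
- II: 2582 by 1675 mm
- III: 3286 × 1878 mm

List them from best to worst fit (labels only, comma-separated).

III, II, I

I: 627/437 ≈ 1.435 → |1.435 − 1.667| = 0.232
II: 2582/1675 ≈ 1.541 → |1.541 − 1.667| = 0.126
III: 3286/1878 ≈ 1.750 → |1.750 − 1.667| = 0.083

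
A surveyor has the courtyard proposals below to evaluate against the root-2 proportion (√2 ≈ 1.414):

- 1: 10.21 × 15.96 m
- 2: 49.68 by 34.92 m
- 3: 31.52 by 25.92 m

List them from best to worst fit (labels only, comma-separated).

2, 1, 3

1: 15.96/10.21 ≈ 1.563 → |1.563 − 1.414| = 0.149
2: 49.68/34.92 ≈ 1.423 → |1.423 − 1.414| = 0.009
3: 31.52/25.92 ≈ 1.216 → |1.216 − 1.414| = 0.198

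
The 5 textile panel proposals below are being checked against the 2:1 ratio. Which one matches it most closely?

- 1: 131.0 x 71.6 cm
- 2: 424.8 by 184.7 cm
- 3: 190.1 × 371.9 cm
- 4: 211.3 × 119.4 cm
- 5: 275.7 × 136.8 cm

5

Ratios (long/short): 1 ≈ 1.830; 2 ≈ 2.300; 3 ≈ 1.956; 4 ≈ 1.770; 5 ≈ 2.015.
2:1 ≈ 2.000; option 5 is nearest (Δ 0.015).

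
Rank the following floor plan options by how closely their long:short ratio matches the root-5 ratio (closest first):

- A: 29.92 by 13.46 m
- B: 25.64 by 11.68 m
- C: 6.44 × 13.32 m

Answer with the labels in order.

A, B, C

Ratios: A = 29.92 / 13.46 ≈ 2.223; B = 25.64 / 11.68 ≈ 2.195; C = 13.32 / 6.44 ≈ 2.068.
|Δ from 2.236|: A 0.013; B 0.041; C 0.168.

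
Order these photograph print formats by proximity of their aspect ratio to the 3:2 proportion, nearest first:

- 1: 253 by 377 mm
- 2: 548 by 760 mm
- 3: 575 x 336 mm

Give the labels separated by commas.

1: 377/253 ≈ 1.490 → |1.490 − 1.500| = 0.010
2: 760/548 ≈ 1.387 → |1.387 − 1.500| = 0.113
3: 575/336 ≈ 1.711 → |1.711 − 1.500| = 0.211

1, 2, 3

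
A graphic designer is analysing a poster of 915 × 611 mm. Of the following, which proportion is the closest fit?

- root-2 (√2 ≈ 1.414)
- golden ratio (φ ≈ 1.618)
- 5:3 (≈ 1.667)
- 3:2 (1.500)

915/611 ≈ 1.498. Nearest candidates are 3:2 (1.500, off by 0.002) and root-2 (1.414, off by 0.084).

3:2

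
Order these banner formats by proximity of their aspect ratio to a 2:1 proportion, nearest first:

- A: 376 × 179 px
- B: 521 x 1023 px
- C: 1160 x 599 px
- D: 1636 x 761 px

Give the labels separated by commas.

A: 376/179 ≈ 2.101 → |2.101 − 2.000| = 0.101
B: 1023/521 ≈ 1.964 → |1.964 − 2.000| = 0.036
C: 1160/599 ≈ 1.937 → |1.937 − 2.000| = 0.063
D: 1636/761 ≈ 2.150 → |2.150 − 2.000| = 0.150

B, C, A, D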